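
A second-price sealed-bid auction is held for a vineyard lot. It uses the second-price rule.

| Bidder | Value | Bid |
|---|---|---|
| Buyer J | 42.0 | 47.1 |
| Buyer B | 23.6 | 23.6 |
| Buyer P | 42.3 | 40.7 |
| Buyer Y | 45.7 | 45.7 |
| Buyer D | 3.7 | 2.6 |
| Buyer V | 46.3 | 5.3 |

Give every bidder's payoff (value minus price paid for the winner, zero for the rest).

Buyer J -3.7, Buyer B 0.0, Buyer P 0.0, Buyer Y 0.0, Buyer D 0.0, Buyer V 0.0.

Ranking the bids: Buyer J 47.1, then Buyer Y 45.7, then Buyer P 40.7, then Buyer B 23.6, then Buyer V 5.3, then Buyer D 2.6.
Buyer J has the top bid and wins; the price is the second-highest bid, 45.7.
Buyer J's payoff = 42.0 − 45.7 = -3.7. All other bidders lose, so their payoff is 0.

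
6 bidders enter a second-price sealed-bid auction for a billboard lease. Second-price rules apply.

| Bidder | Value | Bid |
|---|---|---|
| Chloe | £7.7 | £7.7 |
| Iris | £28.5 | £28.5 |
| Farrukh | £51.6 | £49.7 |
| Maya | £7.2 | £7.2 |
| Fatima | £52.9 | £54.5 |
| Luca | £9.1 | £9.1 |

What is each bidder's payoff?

Sorted high to low: Fatima £54.5, then Farrukh £49.7, then Iris £28.5, then Luca £9.1, then Chloe £7.7, then Maya £7.2.
Fatima has the top bid and wins; the price is the second-highest bid, £49.7.
Fatima's payoff = £52.9 − £49.7 = £3.2. All other bidders lose, so their payoff is 0.

Payoffs: Chloe £0.0, Iris £0.0, Farrukh £0.0, Maya £0.0, Fatima £3.2, Luca £0.0.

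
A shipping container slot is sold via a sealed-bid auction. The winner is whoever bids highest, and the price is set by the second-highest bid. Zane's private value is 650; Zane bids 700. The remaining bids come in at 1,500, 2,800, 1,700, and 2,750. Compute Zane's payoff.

Payoff = 0.

Highest competing bid: 2,800.
Zane's bid 700 is not the highest, so Zane loses, pays nothing, and earns zero payoff.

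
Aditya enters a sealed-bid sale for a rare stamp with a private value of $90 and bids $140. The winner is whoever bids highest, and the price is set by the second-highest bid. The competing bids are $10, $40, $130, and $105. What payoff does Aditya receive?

Highest competing bid: $130.
Aditya's bid $140 is the highest overall, so Aditya wins and pays the second-highest bid, $130.
Payoff = value − price = $90 − $130 = -$40.

Payoff = -$40.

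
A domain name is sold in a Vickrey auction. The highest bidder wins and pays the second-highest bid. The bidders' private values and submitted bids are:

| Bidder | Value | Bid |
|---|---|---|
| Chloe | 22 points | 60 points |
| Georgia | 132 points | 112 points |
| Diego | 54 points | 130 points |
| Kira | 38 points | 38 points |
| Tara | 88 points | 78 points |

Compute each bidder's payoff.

Payoffs: Chloe 0 points, Georgia 0 points, Diego -58 points, Kira 0 points, Tara 0 points.

Bids in descending order: Diego 130 points, then Georgia 112 points, then Tara 78 points, then Chloe 60 points, then Kira 38 points.
Diego has the top bid and wins; the price is the second-highest bid, 112 points.
Diego's payoff = 54 points − 112 points = -58 points. All other bidders lose, so their payoff is 0.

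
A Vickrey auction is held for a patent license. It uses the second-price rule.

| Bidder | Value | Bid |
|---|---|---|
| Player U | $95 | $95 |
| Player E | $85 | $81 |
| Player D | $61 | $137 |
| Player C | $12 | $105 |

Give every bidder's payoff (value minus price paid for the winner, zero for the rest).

Payoffs: Player U $0, Player E $0, Player D -$44, Player C $0.

Ranking the bids: Player D $137; Player C $105; Player U $95; Player E $81.
Player D has the top bid and wins; the price is the second-highest bid, $105.
Player D's payoff = $61 − $105 = -$44. All other bidders lose, so their payoff is 0.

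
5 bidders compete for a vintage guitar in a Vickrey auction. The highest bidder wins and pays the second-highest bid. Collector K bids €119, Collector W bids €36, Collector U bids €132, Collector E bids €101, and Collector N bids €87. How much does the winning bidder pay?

Bids in descending order: Collector U €132 > Collector K €119 > Collector E €101 > Collector N €87 > Collector W €36.
Collector U has the highest bid, so Collector U wins.
The second-highest bid is €119, so that is what Collector U pays.

Price paid: €119.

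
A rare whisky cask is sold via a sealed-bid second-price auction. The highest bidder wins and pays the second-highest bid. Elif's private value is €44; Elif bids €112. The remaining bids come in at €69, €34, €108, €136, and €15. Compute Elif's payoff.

Highest competing bid: €136.
Elif's bid €112 is not the highest, so Elif loses, pays nothing, and earns zero payoff.

€0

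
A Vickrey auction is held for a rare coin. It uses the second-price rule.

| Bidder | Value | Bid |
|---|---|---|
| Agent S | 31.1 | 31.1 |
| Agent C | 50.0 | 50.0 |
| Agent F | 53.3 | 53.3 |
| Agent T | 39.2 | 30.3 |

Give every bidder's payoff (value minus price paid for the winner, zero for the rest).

Bids in descending order: Agent F 53.3 > Agent C 50.0 > Agent S 31.1 > Agent T 30.3.
Agent F has the top bid and wins; the price is the second-highest bid, 50.0.
Agent F's payoff = 53.3 − 50.0 = 3.3. All other bidders lose, so their payoff is 0.

Agent S 0.0, Agent C 0.0, Agent F 3.3, Agent T 0.0.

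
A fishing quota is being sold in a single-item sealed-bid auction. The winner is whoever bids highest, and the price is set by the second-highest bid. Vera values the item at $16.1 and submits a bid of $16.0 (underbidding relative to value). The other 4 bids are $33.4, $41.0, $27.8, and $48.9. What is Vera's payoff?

Payoff = $0.0.

Highest competing bid: $48.9.
Vera's bid $16.0 is not the highest, so Vera loses, pays nothing, and earns zero payoff.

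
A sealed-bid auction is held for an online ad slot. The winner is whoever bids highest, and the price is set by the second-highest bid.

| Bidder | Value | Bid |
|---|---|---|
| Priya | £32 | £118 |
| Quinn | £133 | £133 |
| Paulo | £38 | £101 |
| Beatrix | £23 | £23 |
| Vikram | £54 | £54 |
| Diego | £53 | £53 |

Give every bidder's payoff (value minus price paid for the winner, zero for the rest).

Payoffs: Priya £0, Quinn £15, Paulo £0, Beatrix £0, Vikram £0, Diego £0.

Sorted high to low: Quinn £133; Priya £118; Paulo £101; Vikram £54; Diego £53; Beatrix £23.
Quinn has the top bid and wins; the price is the second-highest bid, £118.
Quinn's payoff = £133 − £118 = £15. All other bidders lose, so their payoff is 0.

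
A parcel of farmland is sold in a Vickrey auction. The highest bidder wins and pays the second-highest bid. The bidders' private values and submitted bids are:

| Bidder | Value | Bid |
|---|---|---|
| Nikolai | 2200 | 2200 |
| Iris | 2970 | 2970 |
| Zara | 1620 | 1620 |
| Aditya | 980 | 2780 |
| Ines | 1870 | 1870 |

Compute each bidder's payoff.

Ranking the bids: Iris 2970; Aditya 2780; Nikolai 2200; Ines 1870; Zara 1620.
Iris has the top bid and wins; the price is the second-highest bid, 2780.
Iris's payoff = 2970 − 2780 = 190. All other bidders lose, so their payoff is 0.

Payoffs: Nikolai 0, Iris 190, Zara 0, Aditya 0, Ines 0.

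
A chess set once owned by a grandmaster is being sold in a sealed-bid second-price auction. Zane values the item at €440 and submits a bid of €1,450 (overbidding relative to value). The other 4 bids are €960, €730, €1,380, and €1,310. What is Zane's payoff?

Payoff = -€940.

Highest competing bid: €1,380.
Zane's bid €1,450 is the highest overall, so Zane wins and pays the second-highest bid, €1,380.
Payoff = value − price = €440 − €1,380 = -€940.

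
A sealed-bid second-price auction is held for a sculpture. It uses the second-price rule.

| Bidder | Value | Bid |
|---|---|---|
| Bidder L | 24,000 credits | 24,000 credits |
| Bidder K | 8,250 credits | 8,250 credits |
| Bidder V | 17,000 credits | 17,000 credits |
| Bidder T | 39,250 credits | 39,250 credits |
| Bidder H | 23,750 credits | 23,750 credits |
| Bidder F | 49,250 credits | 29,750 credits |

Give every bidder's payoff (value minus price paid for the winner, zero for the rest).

Bids in descending order: Bidder T 39,250 credits; Bidder F 29,750 credits; Bidder L 24,000 credits; Bidder H 23,750 credits; Bidder V 17,000 credits; Bidder K 8,250 credits.
Bidder T has the top bid and wins; the price is the second-highest bid, 29,750 credits.
Bidder T's payoff = 39,250 credits − 29,750 credits = 9,500 credits. All other bidders lose, so their payoff is 0.

Bidder L 0 credits, Bidder K 0 credits, Bidder V 0 credits, Bidder T 9,500 credits, Bidder H 0 credits, Bidder F 0 credits.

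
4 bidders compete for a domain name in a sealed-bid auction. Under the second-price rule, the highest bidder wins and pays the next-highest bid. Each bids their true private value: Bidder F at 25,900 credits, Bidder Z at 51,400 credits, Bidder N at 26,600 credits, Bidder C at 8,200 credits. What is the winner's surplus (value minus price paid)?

Sorted high to low: Bidder Z 51,400 credits; Bidder N 26,600 credits; Bidder F 25,900 credits; Bidder C 8,200 credits.
Bidder Z wins with the top bid and pays the second-highest, 26,600 credits.
Surplus = 51,400 credits − 26,600 credits = 24,800 credits.

Winner's surplus: 24,800 credits.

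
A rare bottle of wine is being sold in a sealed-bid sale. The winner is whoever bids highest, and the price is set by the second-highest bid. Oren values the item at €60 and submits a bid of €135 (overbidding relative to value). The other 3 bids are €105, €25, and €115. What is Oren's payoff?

Oren's payoff: -€55.

Highest competing bid: €115.
Oren's bid €135 is the highest overall, so Oren wins and pays the second-highest bid, €115.
Payoff = value − price = €60 − €115 = -€55.
Overbidding won the item at a price above value — truthful bidding would have avoided this loss.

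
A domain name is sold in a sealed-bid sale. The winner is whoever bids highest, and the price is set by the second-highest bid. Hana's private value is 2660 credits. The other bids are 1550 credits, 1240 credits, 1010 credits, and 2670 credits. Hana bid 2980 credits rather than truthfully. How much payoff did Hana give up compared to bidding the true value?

The highest competing bid is 2670 credits.
Bidding truthfully at 2660 credits: the top bid is 2670 credits (a rival), so Hana loses. Payoff = 0 credits.
Bidding 2980 credits: Hana has the top bid, wins, and pays the second-highest bid 2670 credits. Payoff = 2660 credits − 2670 credits = -10 credits.
Regret = truthful payoff − actual payoff = 0 credits − -10 credits = 10 credits.
Deviating from a truthful bid can only lose payoff in a second-price auction — never gain.

Regret: 10 credits.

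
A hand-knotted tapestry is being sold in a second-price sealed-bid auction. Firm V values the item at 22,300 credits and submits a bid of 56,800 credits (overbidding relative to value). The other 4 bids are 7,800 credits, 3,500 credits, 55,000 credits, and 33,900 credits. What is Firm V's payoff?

Firm V's payoff: -32,700 credits.

Highest competing bid: 55,000 credits.
Firm V's bid 56,800 credits is the highest overall, so Firm V wins and pays the second-highest bid, 55,000 credits.
Payoff = value − price = 22,300 credits − 55,000 credits = -32,700 credits.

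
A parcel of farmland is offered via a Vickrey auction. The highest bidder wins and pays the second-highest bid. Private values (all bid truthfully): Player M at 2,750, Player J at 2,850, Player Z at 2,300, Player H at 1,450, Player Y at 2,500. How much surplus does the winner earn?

Ranking the bids: Player J 2,850 > Player M 2,750 > Player Y 2,500 > Player Z 2,300 > Player H 1,450.
Player J wins with the top bid and pays the second-highest, 2,750.
Surplus = 2,850 − 2,750 = 100.

100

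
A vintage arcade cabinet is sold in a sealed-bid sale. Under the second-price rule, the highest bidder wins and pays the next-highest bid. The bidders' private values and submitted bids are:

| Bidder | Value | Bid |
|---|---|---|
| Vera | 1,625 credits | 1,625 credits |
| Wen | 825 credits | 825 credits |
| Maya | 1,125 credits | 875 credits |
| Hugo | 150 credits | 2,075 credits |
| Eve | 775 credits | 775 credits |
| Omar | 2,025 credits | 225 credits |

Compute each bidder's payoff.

Ranking the bids: Hugo 2,075 credits, then Vera 1,625 credits, then Maya 875 credits, then Wen 825 credits, then Eve 775 credits, then Omar 225 credits.
Hugo has the top bid and wins; the price is the second-highest bid, 1,625 credits.
Hugo's payoff = 150 credits − 1,625 credits = -1,475 credits. All other bidders lose, so their payoff is 0.

Payoffs: Vera 0 credits, Wen 0 credits, Maya 0 credits, Hugo -1,475 credits, Eve 0 credits, Omar 0 credits.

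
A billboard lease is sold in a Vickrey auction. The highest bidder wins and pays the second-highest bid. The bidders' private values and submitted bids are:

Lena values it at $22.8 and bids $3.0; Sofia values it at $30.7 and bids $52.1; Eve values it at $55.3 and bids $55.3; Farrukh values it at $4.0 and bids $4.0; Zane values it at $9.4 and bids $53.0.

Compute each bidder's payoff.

Bids in descending order: Eve $55.3, then Zane $53.0, then Sofia $52.1, then Farrukh $4.0, then Lena $3.0.
Eve has the top bid and wins; the price is the second-highest bid, $53.0.
Eve's payoff = $55.3 − $53.0 = $2.3. All other bidders lose, so their payoff is 0.

Payoffs: Lena $0.0, Sofia $0.0, Eve $2.3, Farrukh $0.0, Zane $0.0.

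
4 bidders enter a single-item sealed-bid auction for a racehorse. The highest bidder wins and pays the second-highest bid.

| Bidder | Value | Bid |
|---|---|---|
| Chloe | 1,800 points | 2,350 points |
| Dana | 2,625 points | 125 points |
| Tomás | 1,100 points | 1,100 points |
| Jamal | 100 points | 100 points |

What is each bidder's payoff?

Chloe 700 points, Dana 0 points, Tomás 0 points, Jamal 0 points.

Ranking the bids: Chloe 2,350 points, then Tomás 1,100 points, then Dana 125 points, then Jamal 100 points.
Chloe has the top bid and wins; the price is the second-highest bid, 1,100 points.
Chloe's payoff = 1,800 points − 1,100 points = 700 points. All other bidders lose, so their payoff is 0.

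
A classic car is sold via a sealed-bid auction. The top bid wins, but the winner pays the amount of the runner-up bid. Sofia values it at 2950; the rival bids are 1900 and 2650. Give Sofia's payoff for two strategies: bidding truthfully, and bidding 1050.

The highest competing bid is 2650.
Bidding truthfully at 2950: Sofia has the top bid, wins, and pays the second-highest bid 2650. Payoff = 2950 − 2650 = 300.
Bidding 1050: the top bid is 2650 (a rival), so Sofia loses. Payoff = 0.
This is the dominant-strategy logic: truthful bidding weakly beats any alternative.

(a) 300  (b) 0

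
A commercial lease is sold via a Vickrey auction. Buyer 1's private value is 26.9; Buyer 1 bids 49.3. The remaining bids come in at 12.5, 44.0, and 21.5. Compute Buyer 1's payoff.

-17.1

Highest competing bid: 44.0.
Buyer 1's bid 49.3 is the highest overall, so Buyer 1 wins and pays the second-highest bid, 44.0.
Payoff = value − price = 26.9 − 44.0 = -17.1.
Overbidding won the item at a price above value — truthful bidding would have avoided this loss.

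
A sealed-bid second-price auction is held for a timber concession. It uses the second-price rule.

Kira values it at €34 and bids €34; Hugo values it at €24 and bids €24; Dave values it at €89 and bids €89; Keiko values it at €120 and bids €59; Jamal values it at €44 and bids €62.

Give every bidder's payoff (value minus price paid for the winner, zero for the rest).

Sorted high to low: Dave €89, then Jamal €62, then Keiko €59, then Kira €34, then Hugo €24.
Dave has the top bid and wins; the price is the second-highest bid, €62.
Dave's payoff = €89 − €62 = €27. All other bidders lose, so their payoff is 0.

Payoffs: Kira €0, Hugo €0, Dave €27, Keiko €0, Jamal €0.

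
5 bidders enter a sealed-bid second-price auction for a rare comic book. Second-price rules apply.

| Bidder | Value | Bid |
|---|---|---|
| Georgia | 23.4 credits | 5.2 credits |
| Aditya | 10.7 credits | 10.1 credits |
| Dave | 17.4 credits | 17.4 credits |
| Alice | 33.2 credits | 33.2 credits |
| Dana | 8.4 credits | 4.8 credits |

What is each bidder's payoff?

Sorted high to low: Alice 33.2 credits; Dave 17.4 credits; Aditya 10.1 credits; Georgia 5.2 credits; Dana 4.8 credits.
Alice has the top bid and wins; the price is the second-highest bid, 17.4 credits.
Alice's payoff = 33.2 credits − 17.4 credits = 15.8 credits. All other bidders lose, so their payoff is 0.

Payoffs: Georgia 0.0 credits, Aditya 0.0 credits, Dave 0.0 credits, Alice 15.8 credits, Dana 0.0 credits.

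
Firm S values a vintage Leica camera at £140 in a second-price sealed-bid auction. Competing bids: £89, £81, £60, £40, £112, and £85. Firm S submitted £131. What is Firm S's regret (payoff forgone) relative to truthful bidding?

Payoff forgone: £0.

The highest competing bid is £112.
Bidding truthfully at £140: Firm S has the top bid, wins, and pays the second-highest bid £112. Payoff = £140 − £112 = £28.
Bidding £131: Firm S has the top bid, wins, and pays the second-highest bid £112. Payoff = £140 − £112 = £28.
Regret = truthful payoff − actual payoff = £28 − £28 = £0.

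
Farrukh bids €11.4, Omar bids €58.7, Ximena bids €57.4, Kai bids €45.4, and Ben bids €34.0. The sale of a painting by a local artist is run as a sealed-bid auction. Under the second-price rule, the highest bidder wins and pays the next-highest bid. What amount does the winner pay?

Ordered from highest: Omar €58.7, then Ximena €57.4, then Kai €45.4, then Ben €34.0, then Farrukh €11.4.
Omar has the highest bid, so Omar wins.
The second-highest bid is €57.4, so that is what Omar pays.

The winner pays €57.4.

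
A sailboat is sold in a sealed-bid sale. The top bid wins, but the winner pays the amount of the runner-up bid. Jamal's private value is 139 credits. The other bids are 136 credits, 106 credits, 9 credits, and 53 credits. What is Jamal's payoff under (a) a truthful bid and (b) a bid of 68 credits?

Truthful: 3 credits; alternative: 0 credits.

The highest competing bid is 136 credits.
Bidding truthfully at 139 credits: Jamal has the top bid, wins, and pays the second-highest bid 136 credits. Payoff = 139 credits − 136 credits = 3 credits.
Bidding 68 credits: the top bid is 136 credits (a rival), so Jamal loses. Payoff = 0 credits.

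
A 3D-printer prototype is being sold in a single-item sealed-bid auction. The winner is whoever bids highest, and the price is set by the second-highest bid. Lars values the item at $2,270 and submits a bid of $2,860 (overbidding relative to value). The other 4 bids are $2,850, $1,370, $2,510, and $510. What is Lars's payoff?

Highest competing bid: $2,850.
Lars's bid $2,860 is the highest overall, so Lars wins and pays the second-highest bid, $2,850.
Payoff = value − price = $2,270 − $2,850 = -$580.
Overbidding won the item at a price above value — truthful bidding would have avoided this loss.

Payoff = -$580.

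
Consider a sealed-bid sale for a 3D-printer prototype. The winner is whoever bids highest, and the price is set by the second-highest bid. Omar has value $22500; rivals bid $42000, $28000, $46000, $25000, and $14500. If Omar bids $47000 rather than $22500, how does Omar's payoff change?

The highest competing bid is $46000.
Bidding truthfully at $22500: the top bid is $46000 (a rival), so Omar loses. Payoff = $0.
Bidding $47000: Omar has the top bid, wins, and pays the second-highest bid $46000. Payoff = $22500 − $46000 = -$23500.
Change = -$23500 − $0 = -$23500.

-$23500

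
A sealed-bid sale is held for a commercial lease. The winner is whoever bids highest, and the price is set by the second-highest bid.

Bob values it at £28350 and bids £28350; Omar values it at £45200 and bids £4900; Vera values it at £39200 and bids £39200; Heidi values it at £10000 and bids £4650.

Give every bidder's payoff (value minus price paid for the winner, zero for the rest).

Payoffs: Bob £0, Omar £0, Vera £10850, Heidi £0.

Ordered from highest: Vera £39200; Bob £28350; Omar £4900; Heidi £4650.
Vera has the top bid and wins; the price is the second-highest bid, £28350.
Vera's payoff = £39200 − £28350 = £10850. All other bidders lose, so their payoff is 0.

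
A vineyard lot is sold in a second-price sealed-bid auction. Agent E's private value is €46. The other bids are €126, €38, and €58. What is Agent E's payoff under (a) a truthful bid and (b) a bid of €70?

Truthful: €0; alternative: €0.

The highest competing bid is €126.
Bidding truthfully at €46: the top bid is €126 (a rival), so Agent E loses. Payoff = €0.
Bidding €70: the top bid is €126 (a rival), so Agent E loses. Payoff = €0.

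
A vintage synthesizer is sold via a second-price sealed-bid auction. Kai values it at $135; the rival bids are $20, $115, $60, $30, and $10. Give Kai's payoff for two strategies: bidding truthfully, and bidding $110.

Truthful: $20; alternative: $0.

The highest competing bid is $115.
Bidding truthfully at $135: Kai has the top bid, wins, and pays the second-highest bid $115. Payoff = $135 − $115 = $20.
Bidding $110: the top bid is $115 (a rival), so Kai loses. Payoff = $0.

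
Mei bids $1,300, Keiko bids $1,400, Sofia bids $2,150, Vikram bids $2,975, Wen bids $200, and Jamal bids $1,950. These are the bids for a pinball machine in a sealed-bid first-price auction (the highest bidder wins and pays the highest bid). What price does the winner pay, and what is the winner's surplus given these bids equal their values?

Bids in descending order: Vikram $2,975 > Sofia $2,150 > Jamal $1,950 > Keiko $1,400 > Mei $1,300 > Wen $200.
Vikram is the highest bidder, so Vikram wins.
Under the first-price rule, the price is the highest bid: $2,975.
Surplus = $2,975 − $2,975 = $0.

Price $2,975; surplus $0.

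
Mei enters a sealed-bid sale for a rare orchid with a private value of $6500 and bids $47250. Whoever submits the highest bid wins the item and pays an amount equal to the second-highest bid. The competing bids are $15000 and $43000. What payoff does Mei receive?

-$36500

Highest competing bid: $43000.
Mei's bid $47250 is the highest overall, so Mei wins and pays the second-highest bid, $43000.
Payoff = value − price = $6500 − $43000 = -$36500.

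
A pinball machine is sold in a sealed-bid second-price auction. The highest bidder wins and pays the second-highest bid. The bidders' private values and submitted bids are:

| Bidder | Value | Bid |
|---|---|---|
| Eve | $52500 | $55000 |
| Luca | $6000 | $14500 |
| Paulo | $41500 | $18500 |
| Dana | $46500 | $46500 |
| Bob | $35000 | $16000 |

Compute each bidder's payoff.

Eve $6000, Luca $0, Paulo $0, Dana $0, Bob $0.

Sorted high to low: Eve $55000, then Dana $46500, then Paulo $18500, then Bob $16000, then Luca $14500.
Eve has the top bid and wins; the price is the second-highest bid, $46500.
Eve's payoff = $52500 − $46500 = $6000. All other bidders lose, so their payoff is 0.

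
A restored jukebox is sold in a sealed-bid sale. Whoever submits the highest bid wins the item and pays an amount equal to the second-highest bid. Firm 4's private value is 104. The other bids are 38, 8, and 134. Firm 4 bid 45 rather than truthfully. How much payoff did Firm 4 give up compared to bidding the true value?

0

The highest competing bid is 134.
Bidding truthfully at 104: the top bid is 134 (a rival), so Firm 4 loses. Payoff = 0.
Bidding 45: the top bid is 134 (a rival), so Firm 4 loses. Payoff = 0.
Regret = truthful payoff − actual payoff = 0 − 0 = 0.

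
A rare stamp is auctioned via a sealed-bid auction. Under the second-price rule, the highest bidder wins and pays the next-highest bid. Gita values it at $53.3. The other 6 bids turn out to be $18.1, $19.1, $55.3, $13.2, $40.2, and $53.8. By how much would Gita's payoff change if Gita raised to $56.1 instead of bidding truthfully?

-$2.0

The highest competing bid is $55.3.
Bidding truthfully at $53.3: the top bid is $55.3 (a rival), so Gita loses. Payoff = $0.0.
Bidding $56.1: Gita has the top bid, wins, and pays the second-highest bid $55.3. Payoff = $53.3 − $55.3 = -$2.0.
Change = -$2.0 − $0.0 = -$2.0.
Deviating from a truthful bid can only lose payoff in a second-price auction — never gain.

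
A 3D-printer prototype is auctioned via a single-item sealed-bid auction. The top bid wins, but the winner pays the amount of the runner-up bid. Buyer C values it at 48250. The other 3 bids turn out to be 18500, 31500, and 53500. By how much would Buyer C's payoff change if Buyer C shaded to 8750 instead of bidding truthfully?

The highest competing bid is 53500.
Bidding truthfully at 48250: the top bid is 53500 (a rival), so Buyer C loses. Payoff = 0.
Bidding 8750: the top bid is 53500 (a rival), so Buyer C loses. Payoff = 0.
Change = 0 − 0 = 0.
The bid only affects whether you win, not the price — here both bids land on the same side of the top rival bid, so the deviation is payoff-neutral.

0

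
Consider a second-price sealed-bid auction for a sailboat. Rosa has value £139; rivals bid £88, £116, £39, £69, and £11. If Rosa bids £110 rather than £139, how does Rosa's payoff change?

The highest competing bid is £116.
Bidding truthfully at £139: Rosa has the top bid, wins, and pays the second-highest bid £116. Payoff = £139 − £116 = £23.
Bidding £110: the top bid is £116 (a rival), so Rosa loses. Payoff = £0.
Change = £0 − £23 = -£23.
Deviating from a truthful bid can only lose payoff in a second-price auction — never gain.

Change in payoff: -£23.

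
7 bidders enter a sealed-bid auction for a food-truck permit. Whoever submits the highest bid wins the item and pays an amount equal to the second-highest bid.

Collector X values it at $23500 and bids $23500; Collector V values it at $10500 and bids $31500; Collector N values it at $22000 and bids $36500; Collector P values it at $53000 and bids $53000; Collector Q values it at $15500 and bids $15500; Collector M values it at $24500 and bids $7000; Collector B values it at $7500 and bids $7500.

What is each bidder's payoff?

Payoffs: Collector X $0, Collector V $0, Collector N $0, Collector P $16500, Collector Q $0, Collector M $0, Collector B $0.

Sorted high to low: Collector P $53000; Collector N $36500; Collector V $31500; Collector X $23500; Collector Q $15500; Collector B $7500; Collector M $7000.
Collector P has the top bid and wins; the price is the second-highest bid, $36500.
Collector P's payoff = $53000 − $36500 = $16500. All other bidders lose, so their payoff is 0.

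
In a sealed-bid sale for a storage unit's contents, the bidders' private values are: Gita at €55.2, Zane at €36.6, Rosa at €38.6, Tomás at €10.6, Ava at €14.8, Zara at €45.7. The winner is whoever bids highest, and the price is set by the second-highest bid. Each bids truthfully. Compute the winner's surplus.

€9.5

Sorted high to low: Gita €55.2, then Zara €45.7, then Rosa €38.6, then Zane €36.6, then Ava €14.8, then Tomás €10.6.
Gita wins with the top bid and pays the second-highest, €45.7.
Surplus = €55.2 − €45.7 = €9.5.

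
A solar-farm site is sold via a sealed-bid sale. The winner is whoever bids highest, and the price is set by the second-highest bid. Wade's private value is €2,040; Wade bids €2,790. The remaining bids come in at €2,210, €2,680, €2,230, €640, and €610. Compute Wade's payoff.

Wade's payoff: -€640.

Highest competing bid: €2,680.
Wade's bid €2,790 is the highest overall, so Wade wins and pays the second-highest bid, €2,680.
Payoff = value − price = €2,040 − €2,680 = -€640.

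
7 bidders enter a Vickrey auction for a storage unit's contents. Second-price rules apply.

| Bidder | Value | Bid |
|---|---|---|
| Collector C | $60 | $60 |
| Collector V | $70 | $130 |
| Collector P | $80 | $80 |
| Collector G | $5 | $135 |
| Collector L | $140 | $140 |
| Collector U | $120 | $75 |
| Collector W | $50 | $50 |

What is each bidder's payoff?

Collector C $0, Collector V $0, Collector P $0, Collector G $0, Collector L $5, Collector U $0, Collector W $0.

Ordered from highest: Collector L $140; Collector G $135; Collector V $130; Collector P $80; Collector U $75; Collector C $60; Collector W $50.
Collector L has the top bid and wins; the price is the second-highest bid, $135.
Collector L's payoff = $140 − $135 = $5. All other bidders lose, so their payoff is 0.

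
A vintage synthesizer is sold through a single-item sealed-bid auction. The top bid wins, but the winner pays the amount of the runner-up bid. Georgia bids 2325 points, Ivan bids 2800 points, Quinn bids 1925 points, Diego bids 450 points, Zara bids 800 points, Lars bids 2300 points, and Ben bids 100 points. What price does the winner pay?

Price paid: 2325 points.

Ordered from highest: Ivan 2800 points > Georgia 2325 points > Lars 2300 points > Quinn 1925 points > Zara 800 points > Diego 450 points > Ben 100 points.
Ivan has the highest bid, so Ivan wins.
The second-highest bid is 2325 points, so that is what Ivan pays.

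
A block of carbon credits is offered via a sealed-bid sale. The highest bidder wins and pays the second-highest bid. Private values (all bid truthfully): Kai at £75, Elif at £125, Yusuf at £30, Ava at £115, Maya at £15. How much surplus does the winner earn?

Bids in descending order: Elif £125, then Ava £115, then Kai £75, then Yusuf £30, then Maya £15.
Elif wins with the top bid and pays the second-highest, £115.
Surplus = £125 − £115 = £10.

£10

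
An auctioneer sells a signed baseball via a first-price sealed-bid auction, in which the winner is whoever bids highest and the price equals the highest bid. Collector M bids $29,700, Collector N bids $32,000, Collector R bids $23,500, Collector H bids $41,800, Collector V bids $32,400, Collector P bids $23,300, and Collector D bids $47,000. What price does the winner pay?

The winner pays $47,000.

Ranking the bids: Collector D $47,000, then Collector H $41,800, then Collector V $32,400, then Collector N $32,000, then Collector M $29,700, then Collector R $23,500, then Collector P $23,300.
Collector D is the highest bidder, so Collector D wins.
Under the first-price rule, the price is the highest bid: $47,000.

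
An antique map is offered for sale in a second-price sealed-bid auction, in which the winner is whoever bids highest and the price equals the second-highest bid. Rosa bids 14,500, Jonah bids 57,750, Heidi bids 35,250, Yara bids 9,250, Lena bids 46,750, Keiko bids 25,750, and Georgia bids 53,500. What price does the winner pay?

Price paid: 53,500.

Ordered from highest: Jonah 57,750; Georgia 53,500; Lena 46,750; Heidi 35,250; Keiko 25,750; Rosa 14,500; Yara 9,250.
Jonah is the highest bidder, so Jonah wins.
Under the second-price rule, the price is the second-highest bid: 53,500.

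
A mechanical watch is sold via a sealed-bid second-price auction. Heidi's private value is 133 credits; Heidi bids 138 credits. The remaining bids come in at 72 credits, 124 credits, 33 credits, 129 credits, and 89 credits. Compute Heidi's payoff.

Highest competing bid: 129 credits.
Heidi's bid 138 credits is the highest overall, so Heidi wins and pays the second-highest bid, 129 credits.
Payoff = value − price = 133 credits − 129 credits = 4 credits.

4 credits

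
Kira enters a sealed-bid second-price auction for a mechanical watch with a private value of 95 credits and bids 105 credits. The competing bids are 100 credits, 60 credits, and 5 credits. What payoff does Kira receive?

Highest competing bid: 100 credits.
Kira's bid 105 credits is the highest overall, so Kira wins and pays the second-highest bid, 100 credits.
Payoff = value − price = 95 credits − 100 credits = -5 credits.
Overbidding won the item at a price above value — truthful bidding would have avoided this loss.

Payoff = -5 credits.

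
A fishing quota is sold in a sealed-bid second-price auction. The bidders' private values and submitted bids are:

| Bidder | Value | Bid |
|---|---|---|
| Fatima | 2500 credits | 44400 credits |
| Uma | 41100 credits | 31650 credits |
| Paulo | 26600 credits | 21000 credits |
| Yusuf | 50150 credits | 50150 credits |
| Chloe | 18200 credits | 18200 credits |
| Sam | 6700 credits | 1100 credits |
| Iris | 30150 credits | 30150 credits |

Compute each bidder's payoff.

Bids in descending order: Yusuf 50150 credits > Fatima 44400 credits > Uma 31650 credits > Iris 30150 credits > Paulo 21000 credits > Chloe 18200 credits > Sam 1100 credits.
Yusuf has the top bid and wins; the price is the second-highest bid, 44400 credits.
Yusuf's payoff = 50150 credits − 44400 credits = 5750 credits. All other bidders lose, so their payoff is 0.

Payoffs: Fatima 0 credits, Uma 0 credits, Paulo 0 credits, Yusuf 5750 credits, Chloe 0 credits, Sam 0 credits, Iris 0 credits.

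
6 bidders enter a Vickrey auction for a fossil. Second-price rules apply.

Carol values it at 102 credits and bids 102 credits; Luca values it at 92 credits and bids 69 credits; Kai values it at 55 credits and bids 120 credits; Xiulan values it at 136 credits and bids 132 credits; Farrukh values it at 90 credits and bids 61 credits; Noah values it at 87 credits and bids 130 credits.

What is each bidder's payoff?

Payoffs: Carol 0 credits, Luca 0 credits, Kai 0 credits, Xiulan 6 credits, Farrukh 0 credits, Noah 0 credits.

Ordered from highest: Xiulan 132 credits, then Noah 130 credits, then Kai 120 credits, then Carol 102 credits, then Luca 69 credits, then Farrukh 61 credits.
Xiulan has the top bid and wins; the price is the second-highest bid, 130 credits.
Xiulan's payoff = 136 credits − 130 credits = 6 credits. All other bidders lose, so their payoff is 0.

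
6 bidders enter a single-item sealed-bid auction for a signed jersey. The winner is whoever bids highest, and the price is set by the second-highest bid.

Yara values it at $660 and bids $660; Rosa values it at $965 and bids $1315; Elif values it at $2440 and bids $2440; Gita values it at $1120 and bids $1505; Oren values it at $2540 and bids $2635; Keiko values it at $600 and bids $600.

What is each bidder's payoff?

Ordered from highest: Oren $2635; Elif $2440; Gita $1505; Rosa $1315; Yara $660; Keiko $600.
Oren has the top bid and wins; the price is the second-highest bid, $2440.
Oren's payoff = $2540 − $2440 = $100. All other bidders lose, so their payoff is 0.

Yara $0, Rosa $0, Elif $0, Gita $0, Oren $100, Keiko $0.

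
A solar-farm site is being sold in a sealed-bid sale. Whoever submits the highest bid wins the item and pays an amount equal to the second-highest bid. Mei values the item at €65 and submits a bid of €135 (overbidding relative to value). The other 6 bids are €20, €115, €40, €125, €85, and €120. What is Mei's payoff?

Payoff = -€60.

Highest competing bid: €125.
Mei's bid €135 is the highest overall, so Mei wins and pays the second-highest bid, €125.
Payoff = value − price = €65 − €125 = -€60.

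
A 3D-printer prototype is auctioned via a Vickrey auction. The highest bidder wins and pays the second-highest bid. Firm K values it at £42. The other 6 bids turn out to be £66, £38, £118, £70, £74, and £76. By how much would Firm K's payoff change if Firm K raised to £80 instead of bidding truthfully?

£0

The highest competing bid is £118.
Bidding truthfully at £42: the top bid is £118 (a rival), so Firm K loses. Payoff = £0.
Bidding £80: the top bid is £118 (a rival), so Firm K loses. Payoff = £0.
Change = £0 − £0 = £0.
The bid only affects whether you win, not the price — here both bids land on the same side of the top rival bid, so the deviation is payoff-neutral.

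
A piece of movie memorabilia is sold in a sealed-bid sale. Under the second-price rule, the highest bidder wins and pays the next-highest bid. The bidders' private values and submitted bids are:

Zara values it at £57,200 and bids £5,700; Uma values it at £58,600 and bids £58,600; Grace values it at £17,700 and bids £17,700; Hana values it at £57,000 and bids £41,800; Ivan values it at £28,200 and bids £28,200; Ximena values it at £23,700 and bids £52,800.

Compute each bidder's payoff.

Ranking the bids: Uma £58,600, then Ximena £52,800, then Hana £41,800, then Ivan £28,200, then Grace £17,700, then Zara £5,700.
Uma has the top bid and wins; the price is the second-highest bid, £52,800.
Uma's payoff = £58,600 − £52,800 = £5,800. All other bidders lose, so their payoff is 0.

Payoffs: Zara £0, Uma £5,800, Grace £0, Hana £0, Ivan £0, Ximena £0.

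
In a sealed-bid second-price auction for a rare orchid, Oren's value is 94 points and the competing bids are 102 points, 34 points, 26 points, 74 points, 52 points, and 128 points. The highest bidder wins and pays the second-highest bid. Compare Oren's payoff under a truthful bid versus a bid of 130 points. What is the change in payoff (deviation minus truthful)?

Payoff change: -34 points.

The highest competing bid is 128 points.
Bidding truthfully at 94 points: the top bid is 128 points (a rival), so Oren loses. Payoff = 0 points.
Bidding 130 points: Oren has the top bid, wins, and pays the second-highest bid 128 points. Payoff = 94 points − 128 points = -34 points.
Change = -34 points − 0 points = -34 points.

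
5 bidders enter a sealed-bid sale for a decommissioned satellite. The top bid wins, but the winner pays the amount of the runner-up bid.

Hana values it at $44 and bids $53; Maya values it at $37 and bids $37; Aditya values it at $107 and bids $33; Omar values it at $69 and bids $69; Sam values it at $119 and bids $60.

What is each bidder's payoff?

Payoffs: Hana $0, Maya $0, Aditya $0, Omar $9, Sam $0.

Ordered from highest: Omar $69 > Sam $60 > Hana $53 > Maya $37 > Aditya $33.
Omar has the top bid and wins; the price is the second-highest bid, $60.
Omar's payoff = $69 − $60 = $9. All other bidders lose, so their payoff is 0.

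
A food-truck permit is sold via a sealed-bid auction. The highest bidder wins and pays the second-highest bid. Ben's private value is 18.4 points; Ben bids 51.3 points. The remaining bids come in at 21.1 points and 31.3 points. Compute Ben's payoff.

Highest competing bid: 31.3 points.
Ben's bid 51.3 points is the highest overall, so Ben wins and pays the second-highest bid, 31.3 points.
Payoff = value − price = 18.4 points − 31.3 points = -12.9 points.

Ben's payoff: -12.9 points.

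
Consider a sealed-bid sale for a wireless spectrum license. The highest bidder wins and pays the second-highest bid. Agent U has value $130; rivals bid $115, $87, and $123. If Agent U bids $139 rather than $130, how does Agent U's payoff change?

Payoff change: $0.

The highest competing bid is $123.
Bidding truthfully at $130: Agent U has the top bid, wins, and pays the second-highest bid $123. Payoff = $130 − $123 = $7.
Bidding $139: Agent U has the top bid, wins, and pays the second-highest bid $123. Payoff = $130 − $123 = $7.
Change = $7 − $7 = $0.
The bid only affects whether you win, not the price — here both bids land on the same side of the top rival bid, so the deviation is payoff-neutral.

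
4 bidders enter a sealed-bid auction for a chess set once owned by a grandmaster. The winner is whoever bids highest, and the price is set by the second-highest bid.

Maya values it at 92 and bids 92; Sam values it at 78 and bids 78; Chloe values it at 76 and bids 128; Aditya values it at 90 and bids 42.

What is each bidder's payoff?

Maya 0, Sam 0, Chloe -16, Aditya 0.

Ranking the bids: Chloe 128, then Maya 92, then Sam 78, then Aditya 42.
Chloe has the top bid and wins; the price is the second-highest bid, 92.
Chloe's payoff = 76 − 92 = -16. All other bidders lose, so their payoff is 0.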